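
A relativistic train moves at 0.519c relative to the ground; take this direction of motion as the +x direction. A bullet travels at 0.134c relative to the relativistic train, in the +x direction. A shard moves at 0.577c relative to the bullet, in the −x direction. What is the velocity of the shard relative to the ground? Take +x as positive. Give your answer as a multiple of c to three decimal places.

Apply u = (u' + v)/(1 + u'v/c²) successively, working outward toward the ground.
Start: velocity of the relativistic train relative to the ground = 0.5190c.
Compose with the bullet (u' = 0.134 in the relativistic train frame): u_1 = (0.134 + 0.519) / (1 + 0.134·0.519) = 0.6530/1.0695 = 0.6105.
Compose with the shard (u' = -0.577 in the bullet frame): u_2 = (-0.577 + 0.611) / (1 + (-0.577)·0.611) = 0.0335/0.6477 = 0.0518.

+0.052c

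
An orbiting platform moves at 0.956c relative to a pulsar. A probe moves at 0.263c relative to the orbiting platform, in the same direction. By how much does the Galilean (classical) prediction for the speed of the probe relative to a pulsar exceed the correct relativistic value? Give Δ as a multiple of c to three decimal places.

Galilean: u_cl = 0.263 + 0.956 = 1.2190.
Relativistic: u_rel = (0.263 + 0.956) / (1 + 0.263·0.956) = 1.2190/1.2514 = 0.9741.
Δ = 1.2190 − 0.9741 = 0.2449.
(The classical prediction exceeds c; the relativistic result does not.)

Δ = 0.245c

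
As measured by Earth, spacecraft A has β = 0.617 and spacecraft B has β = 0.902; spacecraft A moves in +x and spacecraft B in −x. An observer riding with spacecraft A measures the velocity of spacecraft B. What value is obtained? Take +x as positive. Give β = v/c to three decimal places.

β = -0.976

β_A = 0.617, β_B = -0.902.
Transform to A's frame with the inverse velocity-addition law: u' = (u − v)/(1 − uv/c²), taking u = β_B and v = β_A.
u' = (-0.902 − 0.617) / (1 − (0.617)(-0.902)) = -1.5190/1.5565 = -0.9759.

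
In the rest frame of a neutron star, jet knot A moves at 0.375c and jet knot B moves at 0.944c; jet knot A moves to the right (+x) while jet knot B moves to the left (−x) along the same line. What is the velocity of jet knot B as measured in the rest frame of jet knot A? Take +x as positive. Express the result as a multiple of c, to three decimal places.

β_A = 0.375, β_B = -0.944.
Transform to A's frame with the inverse velocity-addition law: u' = (u − v)/(1 − uv/c²), taking u = β_B and v = β_A.
u' = (-0.944 − 0.375) / (1 − (0.375)(-0.944)) = -1.3190/1.3540 = -0.9742.

-0.974c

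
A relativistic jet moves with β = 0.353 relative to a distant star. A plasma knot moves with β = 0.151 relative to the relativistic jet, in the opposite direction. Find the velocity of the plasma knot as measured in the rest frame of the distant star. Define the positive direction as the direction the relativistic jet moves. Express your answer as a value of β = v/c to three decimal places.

β = +0.213

With v = 0.353 and u' = -0.151 (in units of c),
u = (u' + v)/(1 + u'v/c²):
u = (-0.151 + 0.353) / (1 + (-0.151)·0.353) = 0.2020/0.9467 = 0.2134
(Galilean addition would give +0.202c.)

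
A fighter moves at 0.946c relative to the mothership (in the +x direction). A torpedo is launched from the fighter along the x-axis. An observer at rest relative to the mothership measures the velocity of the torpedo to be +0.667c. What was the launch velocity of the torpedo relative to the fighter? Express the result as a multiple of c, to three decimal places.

Invert the composition law: u' = (u − v)/(1 − uv/c²).
u' = (0.667 − 0.946) / (1 − (0.667)(0.946)) = -0.2790/0.3690 = -0.7561.

-0.756c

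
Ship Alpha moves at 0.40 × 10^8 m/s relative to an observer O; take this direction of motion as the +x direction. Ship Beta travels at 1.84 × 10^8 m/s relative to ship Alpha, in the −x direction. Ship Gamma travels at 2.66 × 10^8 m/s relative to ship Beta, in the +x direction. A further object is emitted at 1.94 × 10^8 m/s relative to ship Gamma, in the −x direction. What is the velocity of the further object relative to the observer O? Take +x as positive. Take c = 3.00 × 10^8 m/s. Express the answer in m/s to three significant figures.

Apply u = (u' + v)/(1 + u'v/c²) successively, working outward toward the observer O.
(Dividing each given speed by c = 3.00 × 10^8 m/s to work in units of c.)
Start: velocity of ship Alpha relative to the observer O = 0.1333c.
Compose with ship Beta (u' = -0.613 in ship Alpha frame): u_1 = (-0.613 + 0.133) / (1 + (-0.613)·0.133) = -0.4800/0.9182 = -0.5227.
Compose with ship Gamma (u' = 0.887 in ship Beta frame): u_2 = (0.887 + (-0.523)) / (1 + 0.887·(-0.523)) = 0.3639/0.5365 = 0.6783.
Compose with the further object (u' = -0.647 in ship Gamma frame): u_3 = (-0.647 + 0.678) / (1 + (-0.647)·0.678) = 0.0317/0.5614 = 0.0564.
So u = 0.0564 × 3.00 × 10^8 m/s.

+1.69 × 10^7 m/s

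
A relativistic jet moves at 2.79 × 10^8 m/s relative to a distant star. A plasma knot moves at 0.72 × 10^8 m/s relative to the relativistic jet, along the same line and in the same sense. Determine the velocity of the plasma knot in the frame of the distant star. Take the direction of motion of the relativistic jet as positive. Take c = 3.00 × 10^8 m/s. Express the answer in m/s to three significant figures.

2.87 × 10^8 m/s

In units of c (dividing by 3.00 × 10^8 m/s): v = 0.930, u' = 0.240.
u = (u' + v)/(1 + u'v/c²):
u = (0.240 + 0.930) / (1 + 0.240·0.930) = 1.1700/1.2232 = 0.9565
Converting back: u = 0.9565 × 3.00 × 10^8 m/s.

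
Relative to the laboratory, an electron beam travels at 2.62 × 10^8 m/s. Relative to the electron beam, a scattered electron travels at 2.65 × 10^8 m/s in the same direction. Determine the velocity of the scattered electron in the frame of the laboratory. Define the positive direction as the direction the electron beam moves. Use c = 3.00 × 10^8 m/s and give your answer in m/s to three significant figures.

2.97 × 10^8 m/s

In units of c (dividing by 3.00 × 10^8 m/s): v = 0.873, u' = 0.883.
u = (u' + v)/(1 + u'v/c²):
u = (0.883 + 0.873) / (1 + 0.883·0.873) = 1.7567/1.7714 = 0.9917
Converting back: u = 0.9917 × 3.00 × 10^8 m/s.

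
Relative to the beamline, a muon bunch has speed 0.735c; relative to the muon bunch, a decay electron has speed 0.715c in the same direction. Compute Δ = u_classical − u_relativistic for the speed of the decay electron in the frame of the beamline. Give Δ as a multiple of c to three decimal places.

Galilean: u_cl = 0.715 + 0.735 = 1.4500.
Relativistic: u_rel = (0.715 + 0.735) / (1 + 0.715·0.735) = 1.4500/1.5255 = 0.9505.
Δ = 1.4500 − 0.9505 = 0.4995.
(The classical prediction exceeds c; the relativistic result does not.)

Δ = 0.500c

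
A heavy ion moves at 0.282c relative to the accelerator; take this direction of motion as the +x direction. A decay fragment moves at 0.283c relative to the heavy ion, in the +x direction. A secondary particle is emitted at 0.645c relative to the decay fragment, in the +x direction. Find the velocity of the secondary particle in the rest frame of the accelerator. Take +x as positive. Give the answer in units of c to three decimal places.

Apply u = (u' + v)/(1 + u'v/c²) successively, working outward toward the accelerator.
Start: velocity of the heavy ion relative to the accelerator = 0.2820c.
Compose with the decay fragment (u' = 0.283 in the heavy ion frame): u_1 = (0.283 + 0.282) / (1 + 0.283·0.282) = 0.5650/1.0798 = 0.5232.
Compose with the secondary particle (u' = 0.645 in the decay fragment frame): u_2 = (0.645 + 0.523) / (1 + 0.645·0.523) = 1.1682/1.3375 = 0.8735.

0.873c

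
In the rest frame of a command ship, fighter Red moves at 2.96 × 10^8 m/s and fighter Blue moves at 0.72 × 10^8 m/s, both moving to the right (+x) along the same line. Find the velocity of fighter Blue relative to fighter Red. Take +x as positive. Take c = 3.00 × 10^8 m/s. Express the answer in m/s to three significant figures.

-2.94 × 10^8 m/s

β_A = 0.987, β_B = 0.240 (dividing each by c = 3.00 × 10^8 m/s).
Transform to A's frame with the inverse velocity-addition law: u' = (u − v)/(1 − uv/c²), taking u = β_B and v = β_A.
u' = (0.240 − 0.987) / (1 − (0.987)(0.240)) = -0.7467/0.7632 = -0.9783.
u' = -0.9783 × 3.00 × 10^8 m/s.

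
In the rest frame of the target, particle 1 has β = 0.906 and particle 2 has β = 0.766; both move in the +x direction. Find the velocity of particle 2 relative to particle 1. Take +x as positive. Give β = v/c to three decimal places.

β_A = 0.906, β_B = 0.766.
Transform to A's frame with the inverse velocity-addition law: u' = (u − v)/(1 − uv/c²), taking u = β_B and v = β_A.
u' = (0.766 − 0.906) / (1 − (0.906)(0.766)) = -0.1400/0.3060 = -0.4575.

β = -0.458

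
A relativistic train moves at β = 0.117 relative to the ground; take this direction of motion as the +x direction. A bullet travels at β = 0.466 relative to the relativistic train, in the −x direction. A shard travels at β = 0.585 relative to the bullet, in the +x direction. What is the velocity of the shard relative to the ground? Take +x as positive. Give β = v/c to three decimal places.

β = +0.275

Apply u = (u' + v)/(1 + u'v/c²) successively, working outward toward the ground.
Start: velocity of the relativistic train relative to the ground = 0.1170c.
Compose with the bullet (u' = -0.466 in the relativistic train frame): u_1 = (-0.466 + 0.117) / (1 + (-0.466)·0.117) = -0.3490/0.9455 = -0.3691.
Compose with the shard (u' = 0.585 in the bullet frame): u_2 = (0.585 + (-0.369)) / (1 + 0.585·(-0.369)) = 0.2159/0.7841 = 0.2753.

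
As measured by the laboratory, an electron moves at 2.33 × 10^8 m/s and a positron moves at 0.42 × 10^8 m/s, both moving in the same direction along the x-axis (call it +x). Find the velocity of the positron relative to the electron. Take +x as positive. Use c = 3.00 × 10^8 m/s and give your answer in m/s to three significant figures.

β_A = 0.777, β_B = 0.140 (dividing each by c = 3.00 × 10^8 m/s).
Transform to A's frame with the inverse velocity-addition law: u' = (u − v)/(1 − uv/c²), taking u = β_B and v = β_A.
u' = (0.140 − 0.777) / (1 − (0.777)(0.140)) = -0.6367/0.8913 = -0.7143.
u' = -0.7143 × 3.00 × 10^8 m/s.

-2.14 × 10^8 m/s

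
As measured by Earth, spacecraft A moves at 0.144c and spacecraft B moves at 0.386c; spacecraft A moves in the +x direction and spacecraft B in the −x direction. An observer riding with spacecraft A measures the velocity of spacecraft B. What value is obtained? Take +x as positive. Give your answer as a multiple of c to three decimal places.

β_A = 0.144, β_B = -0.386.
Transform to A's frame with the inverse velocity-addition law: u' = (u − v)/(1 − uv/c²), taking u = β_B and v = β_A.
u' = (-0.386 − 0.144) / (1 − (0.144)(-0.386)) = -0.5300/1.0556 = -0.5021.

-0.502c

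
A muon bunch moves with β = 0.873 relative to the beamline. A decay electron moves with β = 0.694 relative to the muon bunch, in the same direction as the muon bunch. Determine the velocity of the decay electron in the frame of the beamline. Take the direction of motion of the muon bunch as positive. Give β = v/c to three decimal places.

With v = 0.873 and u' = 0.694 (in units of c),
u = (u' + v)/(1 + u'v/c²):
u = (0.694 + 0.873) / (1 + 0.694·0.873) = 1.5670/1.6059 = 0.9758

β = 0.976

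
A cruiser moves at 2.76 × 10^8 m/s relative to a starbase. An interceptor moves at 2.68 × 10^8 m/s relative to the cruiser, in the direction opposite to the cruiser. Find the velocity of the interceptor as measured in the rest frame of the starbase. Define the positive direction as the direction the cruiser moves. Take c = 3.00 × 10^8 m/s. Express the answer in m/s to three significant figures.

+4.49 × 10^7 m/s

In units of c (dividing by 3.00 × 10^8 m/s): v = 0.920, u' = -0.893.
u = (u' + v)/(1 + u'v/c²):
u = (-0.893 + 0.920) / (1 + (-0.893)·0.920) = 0.0267/0.1781 = 0.1497
(Galilean addition would give +0.027c.)
Converting back: u = 0.1497 × 3.00 × 10^8 m/s.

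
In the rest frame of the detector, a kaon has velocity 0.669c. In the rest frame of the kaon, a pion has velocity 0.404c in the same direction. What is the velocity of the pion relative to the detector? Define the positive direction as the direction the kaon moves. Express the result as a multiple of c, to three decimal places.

With v = 0.669 and u' = 0.404 (in units of c),
u = (u' + v)/(1 + u'v/c²):
u = (0.404 + 0.669) / (1 + 0.404·0.669) = 1.0730/1.2703 = 0.8447
(Galilean addition would give +1.073c, exceeding c.)

0.845c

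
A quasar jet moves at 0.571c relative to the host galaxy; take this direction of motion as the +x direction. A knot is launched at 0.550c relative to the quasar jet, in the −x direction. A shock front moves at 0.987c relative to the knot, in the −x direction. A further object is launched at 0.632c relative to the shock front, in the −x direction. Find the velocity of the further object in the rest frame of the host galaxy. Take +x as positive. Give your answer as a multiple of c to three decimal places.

Apply u = (u' + v)/(1 + u'v/c²) successively, working outward toward the host galaxy.
Start: velocity of the quasar jet relative to the host galaxy = 0.5710c.
Compose with the knot (u' = -0.550 in the quasar jet frame): u_1 = (-0.550 + 0.571) / (1 + (-0.550)·0.571) = 0.0210/0.6859 = 0.0306.
Compose with the shock front (u' = -0.987 in the knot frame): u_2 = (-0.987 + 0.031) / (1 + (-0.987)·0.031) = -0.9564/0.9698 = -0.9862.
Compose with the further object (u' = -0.632 in the shock front frame): u_3 = (-0.632 + (-0.986)) / (1 + (-0.632)·(-0.986)) = -1.6182/1.6233 = -0.9969.

-0.997c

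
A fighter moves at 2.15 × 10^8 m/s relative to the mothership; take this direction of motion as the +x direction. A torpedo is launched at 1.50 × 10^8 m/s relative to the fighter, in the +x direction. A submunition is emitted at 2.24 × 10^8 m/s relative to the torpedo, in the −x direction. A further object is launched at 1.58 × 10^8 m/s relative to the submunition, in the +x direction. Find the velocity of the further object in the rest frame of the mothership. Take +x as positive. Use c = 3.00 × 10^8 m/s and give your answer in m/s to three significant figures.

Apply u = (u' + v)/(1 + u'v/c²) successively, working outward toward the mothership.
(Dividing each given speed by c = 3.00 × 10^8 m/s to work in units of c.)
Start: velocity of the fighter relative to the mothership = 0.7167c.
Compose with the torpedo (u' = 0.500 in the fighter frame): u_1 = (0.500 + 0.717) / (1 + 0.500·0.717) = 1.2167/1.3583 = 0.8957.
Compose with the submunition (u' = -0.747 in the torpedo frame): u_2 = (-0.747 + 0.896) / (1 + (-0.747)·0.896) = 0.1490/0.3312 = 0.4500.
Compose with the further object (u' = 0.527 in the submunition frame): u_3 = (0.527 + 0.450) / (1 + 0.527·0.450) = 0.9767/1.2370 = 0.7895.
So u = 0.7895 × 3.00 × 10^8 m/s.

+2.37 × 10^8 m/s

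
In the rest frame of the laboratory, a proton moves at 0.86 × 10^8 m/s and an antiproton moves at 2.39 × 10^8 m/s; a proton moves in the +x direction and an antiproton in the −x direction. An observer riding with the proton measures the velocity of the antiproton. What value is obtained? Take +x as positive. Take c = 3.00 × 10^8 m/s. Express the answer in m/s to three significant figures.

β_A = 0.287, β_B = -0.797 (dividing each by c = 3.00 × 10^8 m/s).
Transform to A's frame with the inverse velocity-addition law: u' = (u − v)/(1 − uv/c²), taking u = β_B and v = β_A.
u' = (-0.797 − 0.287) / (1 − (0.287)(-0.797)) = -1.0833/1.2284 = -0.8819.
u' = -0.8819 × 3.00 × 10^8 m/s.

-2.65 × 10^8 m/s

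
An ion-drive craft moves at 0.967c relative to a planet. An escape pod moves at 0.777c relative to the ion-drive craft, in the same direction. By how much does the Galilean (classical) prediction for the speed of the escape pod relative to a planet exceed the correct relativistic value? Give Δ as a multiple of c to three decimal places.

Δ = 0.748c

Galilean: u_cl = 0.777 + 0.967 = 1.7440.
Relativistic: u_rel = (0.777 + 0.967) / (1 + 0.777·0.967) = 1.7440/1.7514 = 0.9958.
Δ = 1.7440 − 0.9958 = 0.7482.
(The classical prediction exceeds c; the relativistic result does not.)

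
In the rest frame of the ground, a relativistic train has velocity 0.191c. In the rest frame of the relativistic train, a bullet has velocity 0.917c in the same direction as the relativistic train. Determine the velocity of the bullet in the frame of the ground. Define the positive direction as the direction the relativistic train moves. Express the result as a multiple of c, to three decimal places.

0.943c

With v = 0.191 and u' = 0.917 (in units of c),
u = (u' + v)/(1 + u'v/c²):
u = (0.917 + 0.191) / (1 + 0.917·0.191) = 1.1080/1.1751 = 0.9429
(Galilean addition would give +1.108c, exceeding c.)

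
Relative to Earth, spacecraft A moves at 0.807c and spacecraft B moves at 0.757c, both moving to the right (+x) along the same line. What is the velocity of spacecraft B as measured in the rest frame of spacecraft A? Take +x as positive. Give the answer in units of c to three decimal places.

β_A = 0.807, β_B = 0.757.
Transform to A's frame with the inverse velocity-addition law: u' = (u − v)/(1 − uv/c²), taking u = β_B and v = β_A.
u' = (0.757 − 0.807) / (1 − (0.807)(0.757)) = -0.0500/0.3891 = -0.1285.

-0.129c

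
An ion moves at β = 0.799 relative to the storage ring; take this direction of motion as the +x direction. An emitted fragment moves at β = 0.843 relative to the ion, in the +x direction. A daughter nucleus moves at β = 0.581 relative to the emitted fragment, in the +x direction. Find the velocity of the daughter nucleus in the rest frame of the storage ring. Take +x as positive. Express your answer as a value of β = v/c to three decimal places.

β = 0.995

Apply u = (u' + v)/(1 + u'v/c²) successively, working outward toward the storage ring.
Start: velocity of the ion relative to the storage ring = 0.7990c.
Compose with the emitted fragment (u' = 0.843 in the ion frame): u_1 = (0.843 + 0.799) / (1 + 0.843·0.799) = 1.6420/1.6736 = 0.9811.
Compose with the daughter nucleus (u' = 0.581 in the emitted fragment frame): u_2 = (0.581 + 0.981) / (1 + 0.581·0.981) = 1.5621/1.5700 = 0.9950.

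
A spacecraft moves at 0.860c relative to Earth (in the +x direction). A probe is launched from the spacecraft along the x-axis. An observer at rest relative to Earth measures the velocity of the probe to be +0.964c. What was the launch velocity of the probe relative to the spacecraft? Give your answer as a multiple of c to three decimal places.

Invert the composition law: u' = (u − v)/(1 − uv/c²).
u' = (0.964 − 0.860) / (1 − (0.964)(0.860)) = 0.1040/0.1710 = 0.6083.

+0.608c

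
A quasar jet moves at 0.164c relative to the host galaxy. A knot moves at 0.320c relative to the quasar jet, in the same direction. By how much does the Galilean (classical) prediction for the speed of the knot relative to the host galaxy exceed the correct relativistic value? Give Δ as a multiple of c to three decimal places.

Δ = 0.024c

Galilean: u_cl = 0.320 + 0.164 = 0.4840.
Relativistic: u_rel = (0.320 + 0.164) / (1 + 0.320·0.164) = 0.4840/1.0525 = 0.4599.
Δ = 0.4840 − 0.4599 = 0.0241.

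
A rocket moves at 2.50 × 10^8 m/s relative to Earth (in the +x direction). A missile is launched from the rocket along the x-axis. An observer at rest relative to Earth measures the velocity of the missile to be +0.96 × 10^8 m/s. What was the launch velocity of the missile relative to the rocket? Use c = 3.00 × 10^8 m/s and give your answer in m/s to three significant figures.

-2.10 × 10^8 m/s

v = 0.833c, u = 0.320c.
Invert the composition law: u' = (u − v)/(1 − uv/c²).
u' = (0.320 − 0.833) / (1 − (0.320)(0.833)) = -0.5133/0.7333 = -0.7000.
u' = -0.7000 × 3.00 × 10^8 m/s.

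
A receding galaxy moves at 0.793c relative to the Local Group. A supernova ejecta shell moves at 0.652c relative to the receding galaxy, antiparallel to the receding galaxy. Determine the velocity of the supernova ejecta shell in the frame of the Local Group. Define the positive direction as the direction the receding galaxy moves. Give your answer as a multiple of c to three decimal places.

With v = 0.793 and u' = -0.652 (in units of c),
u = (u' + v)/(1 + u'v/c²):
u = (-0.652 + 0.793) / (1 + (-0.652)·0.793) = 0.1410/0.4830 = 0.2919
(Galilean addition would give +0.141c.)

+0.292c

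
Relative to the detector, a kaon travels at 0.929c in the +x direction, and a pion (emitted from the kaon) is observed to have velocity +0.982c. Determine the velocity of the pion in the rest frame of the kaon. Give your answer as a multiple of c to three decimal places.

Invert the composition law: u' = (u − v)/(1 − uv/c²).
u' = (0.982 − 0.929) / (1 − (0.982)(0.929)) = 0.0530/0.0877 = 0.6042.

+0.604c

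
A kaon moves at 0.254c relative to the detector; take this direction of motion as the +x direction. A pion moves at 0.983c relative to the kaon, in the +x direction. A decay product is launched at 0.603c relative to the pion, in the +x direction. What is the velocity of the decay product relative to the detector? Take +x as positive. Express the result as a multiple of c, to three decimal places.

Apply u = (u' + v)/(1 + u'v/c²) successively, working outward toward the detector.
Start: velocity of the kaon relative to the detector = 0.2540c.
Compose with the pion (u' = 0.983 in the kaon frame): u_1 = (0.983 + 0.254) / (1 + 0.983·0.254) = 1.2370/1.2497 = 0.9899.
Compose with the decay product (u' = 0.603 in the pion frame): u_2 = (0.603 + 0.990) / (1 + 0.603·0.990) = 1.5929/1.5969 = 0.9975.

0.997c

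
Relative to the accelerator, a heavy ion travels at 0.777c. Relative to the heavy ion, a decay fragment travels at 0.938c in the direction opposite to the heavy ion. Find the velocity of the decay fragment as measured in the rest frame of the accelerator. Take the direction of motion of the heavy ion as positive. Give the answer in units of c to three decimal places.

With v = 0.777 and u' = -0.938 (in units of c),
u = (u' + v)/(1 + u'v/c²):
u = (-0.938 + 0.777) / (1 + (-0.938)·0.777) = -0.1610/0.2712 = -0.5937
(Galilean addition would give -0.161c.)

-0.594c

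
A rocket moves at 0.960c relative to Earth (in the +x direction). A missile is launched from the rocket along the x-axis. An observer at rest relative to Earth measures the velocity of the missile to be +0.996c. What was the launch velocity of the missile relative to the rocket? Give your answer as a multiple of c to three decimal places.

+0.821c

Invert the composition law: u' = (u − v)/(1 − uv/c²).
u' = (0.996 − 0.960) / (1 − (0.996)(0.960)) = 0.0360/0.0438 = 0.8212.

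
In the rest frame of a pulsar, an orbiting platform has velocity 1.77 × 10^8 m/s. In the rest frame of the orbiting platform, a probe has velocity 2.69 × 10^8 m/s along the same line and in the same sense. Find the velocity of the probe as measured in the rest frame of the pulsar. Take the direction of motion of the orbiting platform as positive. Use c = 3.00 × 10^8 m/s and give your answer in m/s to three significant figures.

2.92 × 10^8 m/s

In units of c (dividing by 3.00 × 10^8 m/s): v = 0.590, u' = 0.897.
u = (u' + v)/(1 + u'v/c²):
u = (0.897 + 0.590) / (1 + 0.897·0.590) = 1.4867/1.5290 = 0.9723
Converting back: u = 0.9723 × 3.00 × 10^8 m/s.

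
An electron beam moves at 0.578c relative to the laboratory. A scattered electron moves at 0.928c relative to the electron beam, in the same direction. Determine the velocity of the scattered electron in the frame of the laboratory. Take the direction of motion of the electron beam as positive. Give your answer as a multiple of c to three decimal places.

0.980c

With v = 0.578 and u' = 0.928 (in units of c),
u = (u' + v)/(1 + u'v/c²):
u = (0.928 + 0.578) / (1 + 0.928·0.578) = 1.5060/1.5364 = 0.9802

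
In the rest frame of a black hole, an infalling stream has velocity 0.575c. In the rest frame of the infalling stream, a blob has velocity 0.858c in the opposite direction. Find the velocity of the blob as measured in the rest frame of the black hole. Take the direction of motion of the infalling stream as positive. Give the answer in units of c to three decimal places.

-0.559c

With v = 0.575 and u' = -0.858 (in units of c),
u = (u' + v)/(1 + u'v/c²):
u = (-0.858 + 0.575) / (1 + (-0.858)·0.575) = -0.2830/0.5067 = -0.5586
(Galilean addition would give -0.283c.)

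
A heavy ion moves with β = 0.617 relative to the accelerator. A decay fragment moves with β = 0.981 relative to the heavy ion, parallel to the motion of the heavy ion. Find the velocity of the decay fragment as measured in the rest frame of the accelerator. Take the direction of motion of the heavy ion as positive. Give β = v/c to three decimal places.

With v = 0.617 and u' = 0.981 (in units of c),
u = (u' + v)/(1 + u'v/c²):
u = (0.981 + 0.617) / (1 + 0.981·0.617) = 1.5980/1.6053 = 0.9955

β = 0.995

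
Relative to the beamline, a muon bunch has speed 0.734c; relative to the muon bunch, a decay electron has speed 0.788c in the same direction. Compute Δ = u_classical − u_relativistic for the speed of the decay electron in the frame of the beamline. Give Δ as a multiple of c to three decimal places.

Δ = 0.558c

Galilean: u_cl = 0.788 + 0.734 = 1.5220.
Relativistic: u_rel = (0.788 + 0.734) / (1 + 0.788·0.734) = 1.5220/1.5784 = 0.9643.
Δ = 1.5220 − 0.9643 = 0.5577.
(The classical prediction exceeds c; the relativistic result does not.)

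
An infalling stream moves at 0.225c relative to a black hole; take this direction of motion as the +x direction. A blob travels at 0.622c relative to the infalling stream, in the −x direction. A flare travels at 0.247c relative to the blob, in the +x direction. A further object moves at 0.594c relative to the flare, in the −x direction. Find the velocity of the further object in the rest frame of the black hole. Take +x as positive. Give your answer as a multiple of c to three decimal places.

Apply u = (u' + v)/(1 + u'v/c²) successively, working outward toward the black hole.
Start: velocity of the infalling stream relative to the black hole = 0.2250c.
Compose with the blob (u' = -0.622 in the infalling stream frame): u_1 = (-0.622 + 0.225) / (1 + (-0.622)·0.225) = -0.3970/0.8600 = -0.4616.
Compose with the flare (u' = 0.247 in the blob frame): u_2 = (0.247 + (-0.462)) / (1 + 0.247·(-0.462)) = -0.2146/0.8860 = -0.2422.
Compose with the further object (u' = -0.594 in the flare frame): u_3 = (-0.594 + (-0.242)) / (1 + (-0.594)·(-0.242)) = -0.8362/1.1439 = -0.7310.

-0.731c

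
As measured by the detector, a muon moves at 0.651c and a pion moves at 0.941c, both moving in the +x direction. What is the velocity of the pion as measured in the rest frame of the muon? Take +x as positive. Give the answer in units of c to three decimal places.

+0.749c

β_A = 0.651, β_B = 0.941.
Transform to A's frame with the inverse velocity-addition law: u' = (u − v)/(1 − uv/c²), taking u = β_B and v = β_A.
u' = (0.941 − 0.651) / (1 − (0.651)(0.941)) = 0.2900/0.3874 = 0.7486.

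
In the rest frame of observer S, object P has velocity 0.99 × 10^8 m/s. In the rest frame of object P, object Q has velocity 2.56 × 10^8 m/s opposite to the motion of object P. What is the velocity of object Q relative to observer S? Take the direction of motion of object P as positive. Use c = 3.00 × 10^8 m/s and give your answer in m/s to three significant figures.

-2.19 × 10^8 m/s

In units of c (dividing by 3.00 × 10^8 m/s): v = 0.330, u' = -0.853.
u = (u' + v)/(1 + u'v/c²):
u = (-0.853 + 0.330) / (1 + (-0.853)·0.330) = -0.5233/0.7184 = -0.7285
(Galilean addition would give -0.523c.)
Converting back: u = -0.7285 × 3.00 × 10^8 m/s.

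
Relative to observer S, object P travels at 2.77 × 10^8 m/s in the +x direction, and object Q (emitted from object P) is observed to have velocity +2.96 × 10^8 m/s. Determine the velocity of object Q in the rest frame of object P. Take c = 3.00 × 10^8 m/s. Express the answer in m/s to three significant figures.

v = 0.923c, u = 0.987c.
Invert the composition law: u' = (u − v)/(1 − uv/c²).
u' = (0.987 − 0.923) / (1 − (0.987)(0.923)) = 0.0633/0.0890 = 0.7118.
u' = 0.7118 × 3.00 × 10^8 m/s.

+2.14 × 10^8 m/s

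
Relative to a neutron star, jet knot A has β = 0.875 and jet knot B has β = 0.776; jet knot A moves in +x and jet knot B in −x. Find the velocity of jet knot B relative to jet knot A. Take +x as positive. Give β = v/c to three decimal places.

β = -0.983

β_A = 0.875, β_B = -0.776.
Transform to A's frame with the inverse velocity-addition law: u' = (u − v)/(1 − uv/c²), taking u = β_B and v = β_A.
u' = (-0.776 − 0.875) / (1 − (0.875)(-0.776)) = -1.6510/1.6790 = -0.9833.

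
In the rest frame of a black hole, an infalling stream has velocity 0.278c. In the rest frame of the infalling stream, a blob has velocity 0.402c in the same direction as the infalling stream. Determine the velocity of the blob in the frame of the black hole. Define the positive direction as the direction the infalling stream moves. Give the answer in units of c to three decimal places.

With v = 0.278 and u' = 0.402 (in units of c),
u = (u' + v)/(1 + u'v/c²):
u = (0.402 + 0.278) / (1 + 0.402·0.278) = 0.6800/1.1118 = 0.6116

0.612c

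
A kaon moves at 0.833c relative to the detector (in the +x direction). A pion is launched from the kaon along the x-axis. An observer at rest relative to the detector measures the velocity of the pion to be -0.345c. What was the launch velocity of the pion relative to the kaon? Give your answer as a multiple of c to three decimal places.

-0.915c

Invert the composition law: u' = (u − v)/(1 − uv/c²).
u' = (-0.345 − 0.833) / (1 − (-0.345)(0.833)) = -1.1780/1.2874 = -0.9150.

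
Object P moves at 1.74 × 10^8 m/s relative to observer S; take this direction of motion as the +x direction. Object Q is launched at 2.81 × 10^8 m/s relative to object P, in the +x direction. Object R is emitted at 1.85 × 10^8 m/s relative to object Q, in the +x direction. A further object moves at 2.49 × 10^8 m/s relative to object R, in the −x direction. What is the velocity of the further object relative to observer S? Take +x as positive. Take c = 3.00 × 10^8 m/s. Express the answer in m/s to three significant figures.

+2.87 × 10^8 m/s

Apply u = (u' + v)/(1 + u'v/c²) successively, working outward toward observer S.
(Dividing each given speed by c = 3.00 × 10^8 m/s to work in units of c.)
Start: velocity of object P relative to observer S = 0.5800c.
Compose with object Q (u' = 0.937 in object P frame): u_1 = (0.937 + 0.580) / (1 + 0.937·0.580) = 1.5167/1.5433 = 0.9828.
Compose with object R (u' = 0.617 in object Q frame): u_2 = (0.617 + 0.983) / (1 + 0.617·0.983) = 1.5994/1.6060 = 0.9959.
Compose with the further object (u' = -0.830 in object R frame): u_3 = (-0.830 + 0.996) / (1 + (-0.830)·0.996) = 0.1659/0.1734 = 0.9566.
So u = 0.9566 × 3.00 × 10^8 m/s.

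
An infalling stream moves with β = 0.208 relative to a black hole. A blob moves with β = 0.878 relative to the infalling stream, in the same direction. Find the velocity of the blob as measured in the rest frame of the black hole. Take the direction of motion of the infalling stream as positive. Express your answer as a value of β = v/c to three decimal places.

With v = 0.208 and u' = 0.878 (in units of c),
u = (u' + v)/(1 + u'v/c²):
u = (0.878 + 0.208) / (1 + 0.878·0.208) = 1.0860/1.1826 = 0.9183

β = 0.918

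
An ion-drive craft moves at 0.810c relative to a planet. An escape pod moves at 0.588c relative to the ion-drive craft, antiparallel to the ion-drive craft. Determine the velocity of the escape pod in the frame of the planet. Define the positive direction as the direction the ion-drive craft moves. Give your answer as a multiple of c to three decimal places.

+0.424c

With v = 0.810 and u' = -0.588 (in units of c),
u = (u' + v)/(1 + u'v/c²):
u = (-0.588 + 0.810) / (1 + (-0.588)·0.810) = 0.2220/0.5237 = 0.4239
(Galilean addition would give +0.222c.)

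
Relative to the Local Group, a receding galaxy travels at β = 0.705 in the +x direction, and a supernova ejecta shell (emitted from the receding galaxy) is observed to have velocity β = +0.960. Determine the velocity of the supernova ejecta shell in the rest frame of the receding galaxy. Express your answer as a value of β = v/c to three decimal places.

Invert the composition law: u' = (u − v)/(1 − uv/c²).
u' = (0.960 − 0.705) / (1 − (0.960)(0.705)) = 0.2550/0.3232 = 0.7890.

β = +0.789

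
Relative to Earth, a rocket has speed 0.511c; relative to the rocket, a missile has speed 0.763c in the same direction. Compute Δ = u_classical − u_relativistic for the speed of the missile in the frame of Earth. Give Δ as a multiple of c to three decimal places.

Δ = 0.357c

Galilean: u_cl = 0.763 + 0.511 = 1.2740.
Relativistic: u_rel = (0.763 + 0.511) / (1 + 0.763·0.511) = 1.2740/1.3899 = 0.9166.
Δ = 1.2740 − 0.9166 = 0.3574.
(The classical prediction exceeds c; the relativistic result does not.)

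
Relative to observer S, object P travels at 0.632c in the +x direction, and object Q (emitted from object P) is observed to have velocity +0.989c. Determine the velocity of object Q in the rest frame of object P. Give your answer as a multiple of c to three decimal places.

Invert the composition law: u' = (u − v)/(1 − uv/c²).
u' = (0.989 − 0.632) / (1 − (0.989)(0.632)) = 0.3570/0.3750 = 0.9521.

+0.952c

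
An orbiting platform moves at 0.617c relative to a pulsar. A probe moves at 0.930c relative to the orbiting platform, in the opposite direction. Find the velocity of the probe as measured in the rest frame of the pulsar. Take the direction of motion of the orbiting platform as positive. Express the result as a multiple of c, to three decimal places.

-0.734c

With v = 0.617 and u' = -0.930 (in units of c),
u = (u' + v)/(1 + u'v/c²):
u = (-0.930 + 0.617) / (1 + (-0.930)·0.617) = -0.3130/0.4262 = -0.7344
(Galilean addition would give -0.313c.)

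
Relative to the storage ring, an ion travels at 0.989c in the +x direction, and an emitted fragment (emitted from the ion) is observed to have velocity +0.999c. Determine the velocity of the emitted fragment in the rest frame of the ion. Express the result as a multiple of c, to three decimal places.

+0.834c

Invert the composition law: u' = (u − v)/(1 − uv/c²).
u' = (0.999 − 0.989) / (1 − (0.999)(0.989)) = 0.0100/0.0120 = 0.8341.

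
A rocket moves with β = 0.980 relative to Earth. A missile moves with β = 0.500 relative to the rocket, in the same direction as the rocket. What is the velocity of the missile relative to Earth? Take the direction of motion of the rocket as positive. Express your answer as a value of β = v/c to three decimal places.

β = 0.993

With v = 0.980 and u' = 0.500 (in units of c),
u = (u' + v)/(1 + u'v/c²):
u = (0.500 + 0.980) / (1 + 0.500·0.980) = 1.4800/1.4900 = 0.9933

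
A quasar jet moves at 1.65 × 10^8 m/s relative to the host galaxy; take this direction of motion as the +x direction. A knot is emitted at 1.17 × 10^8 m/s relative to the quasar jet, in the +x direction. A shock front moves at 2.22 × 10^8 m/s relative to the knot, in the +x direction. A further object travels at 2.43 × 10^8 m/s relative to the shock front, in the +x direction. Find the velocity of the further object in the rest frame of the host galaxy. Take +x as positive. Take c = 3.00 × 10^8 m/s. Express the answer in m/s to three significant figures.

Apply u = (u' + v)/(1 + u'v/c²) successively, working outward toward the host galaxy.
(Dividing each given speed by c = 3.00 × 10^8 m/s to work in units of c.)
Start: velocity of the quasar jet relative to the host galaxy = 0.5500c.
Compose with the knot (u' = 0.390 in the quasar jet frame): u_1 = (0.390 + 0.550) / (1 + 0.390·0.550) = 0.9400/1.2145 = 0.7740.
Compose with the shock front (u' = 0.740 in the knot frame): u_2 = (0.740 + 0.774) / (1 + 0.740·0.774) = 1.5140/1.5727 = 0.9626.
Compose with the further object (u' = 0.810 in the shock front frame): u_3 = (0.810 + 0.963) / (1 + 0.810·0.963) = 1.7726/1.7797 = 0.9960.
So u = 0.9960 × 3.00 × 10^8 m/s.

2.99 × 10^8 m/s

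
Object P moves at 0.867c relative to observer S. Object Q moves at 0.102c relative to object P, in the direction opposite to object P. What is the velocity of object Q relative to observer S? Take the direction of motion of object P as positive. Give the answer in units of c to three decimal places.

With v = 0.867 and u' = -0.102 (in units of c),
u = (u' + v)/(1 + u'v/c²):
u = (-0.102 + 0.867) / (1 + (-0.102)·0.867) = 0.7650/0.9116 = 0.8392

+0.839c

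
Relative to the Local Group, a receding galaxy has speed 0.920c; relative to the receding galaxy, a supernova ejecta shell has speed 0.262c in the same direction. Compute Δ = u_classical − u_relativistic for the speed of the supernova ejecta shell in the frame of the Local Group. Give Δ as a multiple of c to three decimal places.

Galilean: u_cl = 0.262 + 0.920 = 1.1820.
Relativistic: u_rel = (0.262 + 0.920) / (1 + 0.262·0.920) = 1.1820/1.2410 = 0.9524.
Δ = 1.1820 − 0.9524 = 0.2296.
(The classical prediction exceeds c; the relativistic result does not.)

Δ = 0.230c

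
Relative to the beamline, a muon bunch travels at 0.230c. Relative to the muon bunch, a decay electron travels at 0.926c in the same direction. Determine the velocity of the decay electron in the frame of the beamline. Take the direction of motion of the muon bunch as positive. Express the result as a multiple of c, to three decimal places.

With v = 0.230 and u' = 0.926 (in units of c),
u = (u' + v)/(1 + u'v/c²):
u = (0.926 + 0.230) / (1 + 0.926·0.230) = 1.1560/1.2130 = 0.9530

0.953c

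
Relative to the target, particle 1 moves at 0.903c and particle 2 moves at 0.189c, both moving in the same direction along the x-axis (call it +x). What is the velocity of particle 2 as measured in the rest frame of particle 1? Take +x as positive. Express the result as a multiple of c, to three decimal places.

β_A = 0.903, β_B = 0.189.
Transform to A's frame with the inverse velocity-addition law: u' = (u − v)/(1 − uv/c²), taking u = β_B and v = β_A.
u' = (0.189 − 0.903) / (1 − (0.903)(0.189)) = -0.7140/0.8293 = -0.8609.

-0.861c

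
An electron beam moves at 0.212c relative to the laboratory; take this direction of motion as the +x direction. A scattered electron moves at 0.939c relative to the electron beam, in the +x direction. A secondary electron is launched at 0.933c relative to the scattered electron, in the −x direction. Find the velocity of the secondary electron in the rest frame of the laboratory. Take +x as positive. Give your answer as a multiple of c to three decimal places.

+0.258c

Apply u = (u' + v)/(1 + u'v/c²) successively, working outward toward the laboratory.
Start: velocity of the electron beam relative to the laboratory = 0.2120c.
Compose with the scattered electron (u' = 0.939 in the electron beam frame): u_1 = (0.939 + 0.212) / (1 + 0.939·0.212) = 1.1510/1.1991 = 0.9599.
Compose with the secondary electron (u' = -0.933 in the scattered electron frame): u_2 = (-0.933 + 0.960) / (1 + (-0.933)·0.960) = 0.0269/0.1044 = 0.2578.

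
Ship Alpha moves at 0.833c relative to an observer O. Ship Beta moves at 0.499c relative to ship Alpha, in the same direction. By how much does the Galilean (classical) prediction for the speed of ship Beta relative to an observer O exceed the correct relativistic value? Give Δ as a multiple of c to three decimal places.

Galilean: u_cl = 0.499 + 0.833 = 1.3320.
Relativistic: u_rel = (0.499 + 0.833) / (1 + 0.499·0.833) = 1.3320/1.4157 = 0.9409.
Δ = 1.3320 − 0.9409 = 0.3911.
(The classical prediction exceeds c; the relativistic result does not.)

Δ = 0.391c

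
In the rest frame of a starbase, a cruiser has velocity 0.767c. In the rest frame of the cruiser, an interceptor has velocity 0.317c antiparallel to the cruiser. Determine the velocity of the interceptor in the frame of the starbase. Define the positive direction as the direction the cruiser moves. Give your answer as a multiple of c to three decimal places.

With v = 0.767 and u' = -0.317 (in units of c),
u = (u' + v)/(1 + u'v/c²):
u = (-0.317 + 0.767) / (1 + (-0.317)·0.767) = 0.4500/0.7569 = 0.5946

+0.595c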